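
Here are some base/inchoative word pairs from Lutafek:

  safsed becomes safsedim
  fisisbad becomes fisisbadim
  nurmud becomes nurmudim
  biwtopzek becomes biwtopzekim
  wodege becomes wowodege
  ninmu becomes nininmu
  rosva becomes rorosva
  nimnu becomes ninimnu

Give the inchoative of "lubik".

safsed and wodege both have last vowel 'e' yet inflect differently (safsedim, wowodege), so the last vowel is not what conditions the rule; whether the stem ends in a vowel or a consonant is.
"lubik" ends in a consonant. The stems ending in a consonant (safsed → safsedim, fisisbad → fisisbadim, nurmud → nurmudim) add -im.
The other pattern: stems ending in a vowel repeat the first consonant+vowel as a prefix.
So lubik → lubikim.

lubikim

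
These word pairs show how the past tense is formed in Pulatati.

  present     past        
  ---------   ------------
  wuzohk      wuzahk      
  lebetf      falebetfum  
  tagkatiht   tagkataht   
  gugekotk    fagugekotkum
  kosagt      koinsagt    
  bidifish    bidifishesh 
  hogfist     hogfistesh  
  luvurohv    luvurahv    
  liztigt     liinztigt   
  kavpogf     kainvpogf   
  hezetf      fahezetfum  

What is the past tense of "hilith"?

hezetf and kavpogf both end in -f yet inflect differently (fahezetfum, kainvpogf), so the final letter is not what conditions the rule; the second-to-last letter is.
"hilith" has second-to-last letter 't'. The stems whose second-to-last letter is 't' (hezetf → fahezetfum, lebetf → falebetfum, gugekotk → fagugekotkum) add fa- … -um around the stem.
So hilith → fahilithum.

fahilithum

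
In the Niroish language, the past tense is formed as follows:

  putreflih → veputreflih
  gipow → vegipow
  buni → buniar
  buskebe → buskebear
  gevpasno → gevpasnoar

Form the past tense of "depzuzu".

depzuzuar

putreflih and buni both have last vowel 'i' yet inflect differently (veputreflih, buniar), so the last vowel is not what conditions the rule; whether the stem ends in a vowel or a consonant is.
"depzuzu" ends in a vowel. The stems ending in a vowel (buni → buniar, buskebe → buskebear, gevpasno → gevpasnoar) add -ar.
The other pattern: stems ending in a consonant add the prefix ve-.
So depzuzu → depzuzuar.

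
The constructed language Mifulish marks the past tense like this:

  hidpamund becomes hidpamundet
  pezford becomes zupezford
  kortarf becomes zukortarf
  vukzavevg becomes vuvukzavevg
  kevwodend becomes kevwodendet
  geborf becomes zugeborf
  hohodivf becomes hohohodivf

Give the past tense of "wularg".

kortarf and hohodivf both end in -f yet inflect differently (zukortarf, hohohodivf), so the final letter is not what conditions the rule; the second-to-last letter is.
"wularg" has second-to-last letter 'r'. The stems whose second-to-last letter is 'r' (kortarf → zukortarf, geborf → zugeborf, pezford → zupezford) add the prefix zu-.
The other patterns: stems whose second-to-last letter is 'v' repeat the first consonant+vowel as a prefix; stems whose second-to-last letter is 'n' add -et.
So wularg → zuwularg.

zuwularg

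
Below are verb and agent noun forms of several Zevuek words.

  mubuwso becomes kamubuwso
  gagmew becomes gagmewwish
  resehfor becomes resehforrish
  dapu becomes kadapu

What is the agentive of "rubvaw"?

rubvawwish

mubuwso and resehfor both have last vowel 'o' yet inflect differently (kamubuwso, resehforrish), so the last vowel is not what conditions the rule; whether the stem ends in a vowel or a consonant is.
"rubvaw" ends in a consonant. The stems ending in a consonant (gagmew → gagmewwish, resehfor → resehforrish) double the final consonant and add -ish.
The other pattern: stems ending in a vowel add the prefix ka-.
So rubvaw → rubvawwish.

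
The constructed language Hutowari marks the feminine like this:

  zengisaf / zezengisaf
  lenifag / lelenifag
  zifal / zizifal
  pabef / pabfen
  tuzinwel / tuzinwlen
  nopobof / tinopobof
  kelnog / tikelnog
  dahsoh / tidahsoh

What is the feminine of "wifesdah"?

zengisaf and pabef both end in -f yet inflect differently (zezengisaf, pabfen), so the final letter is not what conditions the rule; the last vowel is.
"wifesdah" has last vowel 'a'. The stems whose last vowel is 'a' (zengisaf → zezengisaf, lenifag → lelenifag, zifal → zizifal) repeat the first consonant+vowel as a prefix.
So wifesdah → wiwifesdah.

wiwifesdah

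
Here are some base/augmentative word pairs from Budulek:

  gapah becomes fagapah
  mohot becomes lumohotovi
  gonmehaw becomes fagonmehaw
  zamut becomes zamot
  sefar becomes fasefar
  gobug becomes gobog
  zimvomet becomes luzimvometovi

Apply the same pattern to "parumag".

faparumag

zamut and zimvomet both end in -t yet inflect differently (zamot, luzimvometovi), so the final letter is not what conditions the rule; the last vowel is.
"parumag" has last vowel 'a'. The stems whose last vowel is 'a' (sefar → fasefar, gapah → fagapah, gonmehaw → fagonmehaw) add the prefix fa-.
So parumag → faparumag.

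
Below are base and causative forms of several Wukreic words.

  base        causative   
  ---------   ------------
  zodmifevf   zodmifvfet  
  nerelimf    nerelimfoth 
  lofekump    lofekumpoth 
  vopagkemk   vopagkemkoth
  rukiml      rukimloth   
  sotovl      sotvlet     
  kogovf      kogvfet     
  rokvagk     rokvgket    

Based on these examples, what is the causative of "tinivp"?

tinvpet

nerelimf and zodmifevf both end in -f yet inflect differently (nerelimfoth, zodmifvfet), so the final letter is not what conditions the rule; the second-to-last letter is.
"tinivp" has second-to-last letter 'v'. The stems whose second-to-last letter is 'v' (zodmifevf → zodmifvfet, sotovl → sotvlet, kogovf → kogvfet) delete the last vowel and add -et.
The other pattern: stems whose second-to-last letter is 'm' add -oth.
So tinivp → tinvpet.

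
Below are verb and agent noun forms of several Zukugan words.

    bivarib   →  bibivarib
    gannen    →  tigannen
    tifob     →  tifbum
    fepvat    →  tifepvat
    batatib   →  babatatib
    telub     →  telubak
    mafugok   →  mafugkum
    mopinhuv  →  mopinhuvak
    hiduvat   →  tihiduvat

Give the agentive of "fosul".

fosulak

"fosul" has last vowel 'u'. The stems whose last vowel is 'u' (mopinhuv → mopinhuvak, telub → telubak) add -ak.
So fosul → fosulak.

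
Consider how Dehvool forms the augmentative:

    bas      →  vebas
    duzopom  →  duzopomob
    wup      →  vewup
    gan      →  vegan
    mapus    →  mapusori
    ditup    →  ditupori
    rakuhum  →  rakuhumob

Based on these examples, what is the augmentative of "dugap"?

dugapori

"dugap" has 2 vowels. The stems with 2 vowels (mapus → mapusori, ditup → ditupori) add -ori.
So dugap → dugapori.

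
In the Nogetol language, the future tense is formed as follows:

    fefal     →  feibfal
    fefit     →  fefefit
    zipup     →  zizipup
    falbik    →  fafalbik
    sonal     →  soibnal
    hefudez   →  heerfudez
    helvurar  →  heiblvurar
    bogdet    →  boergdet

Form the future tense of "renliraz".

reibnliraz

bogdet and fefit both end in -t yet inflect differently (boergdet, fefefit), so the final letter is not what conditions the rule; the last vowel is.
"renliraz" has last vowel 'a'. The stems whose last vowel is 'a' (sonal → soibnal, fefal → feibfal, helvurar → heiblvurar) insert -ib- after the first vowel.
The other patterns: stems whose last vowel is 'e' insert -er- after the first vowel; stems whose last vowel is 'i' or 'u' repeat the first consonant+vowel as a prefix.
So renliraz → reibnliraz.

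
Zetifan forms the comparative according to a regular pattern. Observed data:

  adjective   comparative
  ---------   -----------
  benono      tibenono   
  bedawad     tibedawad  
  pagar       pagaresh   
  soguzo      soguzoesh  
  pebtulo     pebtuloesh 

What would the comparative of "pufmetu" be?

pufmetuesh

benono and soguzo both end in -o yet inflect differently (tibenono, soguzoesh), so the final letter is not what conditions the rule; the first letter is.
"pufmetu" begins with p-. The stems beginning with p- (pagar → pagaresh, pebtulo → pebtuloesh) add -esh.
The other pattern: stems beginning with b- add the prefix ti-.
So pufmetu → pufmetuesh.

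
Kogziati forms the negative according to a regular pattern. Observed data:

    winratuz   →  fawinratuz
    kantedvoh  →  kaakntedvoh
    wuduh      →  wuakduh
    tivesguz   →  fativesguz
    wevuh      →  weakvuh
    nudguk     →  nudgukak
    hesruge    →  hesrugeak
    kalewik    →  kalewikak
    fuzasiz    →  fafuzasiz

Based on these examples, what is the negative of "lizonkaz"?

falizonkaz

tivesguz and wevuh both have last vowel 'u' yet inflect differently (fativesguz, weakvuh), so the last vowel is not what conditions the rule; the final letter is.
"lizonkaz" ends in -z. The stems ending in -z (fuzasiz → fafuzasiz, tivesguz → fativesguz, winratuz → fawinratuz) add the prefix fa-.
So lizonkaz → falizonkaz.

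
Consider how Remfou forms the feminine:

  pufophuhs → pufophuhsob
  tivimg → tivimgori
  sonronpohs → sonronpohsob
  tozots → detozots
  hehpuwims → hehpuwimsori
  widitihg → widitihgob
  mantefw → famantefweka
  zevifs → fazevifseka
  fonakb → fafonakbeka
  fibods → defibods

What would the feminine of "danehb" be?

danehbob

widitihg and tivimg both end in -g yet inflect differently (widitihgob, tivimgori), so the final letter is not what conditions the rule; the second-to-last letter is.
"danehb" has second-to-last letter 'h'. The stems whose second-to-last letter is 'h' (sonronpohs → sonronpohsob, widitihg → widitihgob, pufophuhs → pufophuhsob) add -ob.
The other patterns: stems whose second-to-last letter is 'm' add -ori; stems whose second-to-last letter is 'f' or 'k' add fa- … -eka around the stem; stems whose second-to-last letter is 'd' or 't' add the prefix de-.
So danehb → danehbob.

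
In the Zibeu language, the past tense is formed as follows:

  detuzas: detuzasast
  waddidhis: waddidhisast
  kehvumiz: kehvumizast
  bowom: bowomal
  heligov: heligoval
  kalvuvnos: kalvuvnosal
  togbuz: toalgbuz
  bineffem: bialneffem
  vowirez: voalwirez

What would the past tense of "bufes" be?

detuzas and kalvuvnos both end in -s yet inflect differently (detuzasast, kalvuvnosal), so the final letter is not what conditions the rule; the last vowel is.
"bufes" has last vowel 'e'. The stems whose last vowel is 'e' (bineffem → bialneffem, vowirez → voalwirez) insert -al- after the first vowel.
The other patterns: stems whose last vowel is 'a' or 'i' add -ast; stems whose last vowel is 'o' add -al.
So bufes → bualfes.

bualfes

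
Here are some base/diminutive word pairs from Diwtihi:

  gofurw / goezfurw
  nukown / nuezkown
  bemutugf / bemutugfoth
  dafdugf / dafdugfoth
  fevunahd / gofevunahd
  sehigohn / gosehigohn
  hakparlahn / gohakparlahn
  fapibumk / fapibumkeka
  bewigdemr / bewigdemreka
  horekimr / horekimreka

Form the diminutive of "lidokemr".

lidokemreka

nukown and sehigohn both end in -n yet inflect differently (nuezkown, gosehigohn), so the final letter is not what conditions the rule; the second-to-last letter is.
"lidokemr" has second-to-last letter 'm'. The stems whose second-to-last letter is 'm' (fapibumk → fapibumkeka, bewigdemr → bewigdemreka, horekimr → horekimreka) add -eka.
The other patterns: stems whose second-to-last letter is 'r' or 'w' insert -ez- after the first vowel; stems whose second-to-last letter is 'g' add -oth; stems whose second-to-last letter is 'h' add the prefix go-.
So lidokemr → lidokemreka.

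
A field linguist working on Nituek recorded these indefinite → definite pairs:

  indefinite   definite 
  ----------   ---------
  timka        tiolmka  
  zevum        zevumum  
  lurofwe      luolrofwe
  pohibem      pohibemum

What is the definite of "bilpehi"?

biollpehi

"bilpehi" ends in a vowel. The stems ending in a vowel (timka → tiolmka, lurofwe → luolrofwe) insert -ol- after the first vowel.
The other pattern: stems ending in a consonant add -um.
So bilpehi → biollpehi.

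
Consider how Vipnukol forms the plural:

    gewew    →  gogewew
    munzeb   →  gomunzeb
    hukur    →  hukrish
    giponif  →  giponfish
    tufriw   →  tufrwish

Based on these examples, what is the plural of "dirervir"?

dirervrish

"dirervir" has last vowel 'i'. The stems whose last vowel is 'i' (giponif → giponfish, tufriw → tufrwish) delete the last vowel and add -ish.
So dirervir → dirervrish.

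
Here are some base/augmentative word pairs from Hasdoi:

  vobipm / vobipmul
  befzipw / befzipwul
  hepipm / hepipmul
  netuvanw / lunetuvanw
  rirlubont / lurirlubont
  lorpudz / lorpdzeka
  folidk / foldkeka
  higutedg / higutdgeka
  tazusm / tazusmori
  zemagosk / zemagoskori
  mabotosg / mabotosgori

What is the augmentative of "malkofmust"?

malkofmustori

"malkofmust" has second-to-last letter 's'. The stems whose second-to-last letter is 's' (tazusm → tazusmori, zemagosk → zemagoskori, mabotosg → mabotosgori) add -ori.
The other patterns: stems whose second-to-last letter is 'p' add -ul; stems whose second-to-last letter is 'n' add the prefix lu-; stems whose second-to-last letter is 'd' delete the last vowel and add -eka.
So malkofmust → malkofmustori.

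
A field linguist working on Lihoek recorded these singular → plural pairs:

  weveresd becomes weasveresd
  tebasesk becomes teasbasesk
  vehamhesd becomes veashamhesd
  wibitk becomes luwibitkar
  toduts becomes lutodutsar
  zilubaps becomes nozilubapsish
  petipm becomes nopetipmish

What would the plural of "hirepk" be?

tebasesk and wibitk both end in -k yet inflect differently (teasbasesk, luwibitkar), so the final letter is not what conditions the rule; the second-to-last letter is.
"hirepk" has second-to-last letter 'p'. The stems whose second-to-last letter is 'p' (zilubaps → nozilubapsish, petipm → nopetipmish) add no- … -ish around the stem.
So hirepk → nohirepkish.

nohirepkish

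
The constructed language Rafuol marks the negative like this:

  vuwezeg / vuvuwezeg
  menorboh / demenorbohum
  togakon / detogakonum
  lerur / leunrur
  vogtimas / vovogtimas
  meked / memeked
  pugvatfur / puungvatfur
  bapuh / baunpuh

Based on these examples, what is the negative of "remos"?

deremosum

menorboh and bapuh both end in -h yet inflect differently (demenorbohum, baunpuh), so the final letter is not what conditions the rule; the last vowel is.
"remos" has last vowel 'o'. The stems whose last vowel is 'o' (togakon → detogakonum, menorboh → demenorbohum) add de- … -um around the stem.
So remos → deremosum.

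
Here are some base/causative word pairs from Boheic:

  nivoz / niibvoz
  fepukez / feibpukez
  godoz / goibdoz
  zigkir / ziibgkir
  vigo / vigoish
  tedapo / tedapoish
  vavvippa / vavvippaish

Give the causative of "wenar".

nivoz and vigo both have last vowel 'o' yet inflect differently (niibvoz, vigoish), so the last vowel is not what conditions the rule; whether the stem ends in a vowel or a consonant is.
"wenar" ends in a consonant. The stems ending in a consonant (nivoz → niibvoz, fepukez → feibpukez, godoz → goibdoz) insert -ib- after the first vowel.
The other pattern: stems ending in a vowel add -ish.
So wenar → weibnar.

weibnar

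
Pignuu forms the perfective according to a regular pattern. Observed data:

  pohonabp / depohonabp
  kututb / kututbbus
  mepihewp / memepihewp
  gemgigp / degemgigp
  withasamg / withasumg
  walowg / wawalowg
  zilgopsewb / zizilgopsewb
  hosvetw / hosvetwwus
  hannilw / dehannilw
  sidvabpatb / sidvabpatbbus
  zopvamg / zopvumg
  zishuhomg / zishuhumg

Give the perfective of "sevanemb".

sevanumb

"sevanemb" has second-to-last letter 'm'. The stems whose second-to-last letter is 'm' (withasamg → withasumg, zishuhomg → zishuhumg, zopvamg → zopvumg) change the last vowel to 'u'.
The other patterns: stems whose second-to-last letter is 'w' repeat the first consonant+vowel as a prefix; stems whose second-to-last letter is 't' double the final consonant and add -us; stems whose second-to-last letter is 'b', 'g' or 'l' add the prefix de-.
So sevanemb → sevanumb.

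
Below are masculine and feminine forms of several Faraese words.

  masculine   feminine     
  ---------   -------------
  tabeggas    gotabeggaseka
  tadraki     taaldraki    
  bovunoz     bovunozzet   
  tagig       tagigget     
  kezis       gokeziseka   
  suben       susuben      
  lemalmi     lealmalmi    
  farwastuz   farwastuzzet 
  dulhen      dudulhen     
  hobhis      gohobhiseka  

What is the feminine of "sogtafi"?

soalgtafi

kezis and tadraki both have last vowel 'i' yet inflect differently (gokeziseka, taaldraki), so the last vowel is not what conditions the rule; the final letter is.
"sogtafi" ends in -i. The stems ending in -i (tadraki → taaldraki, lemalmi → lealmalmi) insert -al- after the first vowel.
The other patterns: stems ending in -s add go- … -eka around the stem; stems ending in -n repeat the first consonant+vowel as a prefix; stems ending in -g or -z double the final consonant and add -et.
So sogtafi → soalgtafi.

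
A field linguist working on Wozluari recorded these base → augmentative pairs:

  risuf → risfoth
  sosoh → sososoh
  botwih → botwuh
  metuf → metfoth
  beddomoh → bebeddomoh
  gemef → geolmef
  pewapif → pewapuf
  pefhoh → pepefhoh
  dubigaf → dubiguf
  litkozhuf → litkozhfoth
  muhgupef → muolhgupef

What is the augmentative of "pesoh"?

pewapif and litkozhuf both end in -f yet inflect differently (pewapuf, litkozhfoth), so the final letter is not what conditions the rule; the last vowel is.
"pesoh" has last vowel 'o'. The stems whose last vowel is 'o' (sosoh → sososoh, pefhoh → pepefhoh, beddomoh → bebeddomoh) repeat the first consonant+vowel as a prefix.
So pesoh → pepesoh.

pepesoh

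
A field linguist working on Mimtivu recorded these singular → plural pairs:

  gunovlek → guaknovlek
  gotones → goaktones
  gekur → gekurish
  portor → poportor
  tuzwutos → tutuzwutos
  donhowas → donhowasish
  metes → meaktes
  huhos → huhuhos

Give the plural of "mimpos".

mimimpos

huhos and metes both end in -s yet inflect differently (huhuhos, meaktes), so the final letter is not what conditions the rule; the last vowel is.
"mimpos" has last vowel 'o'. The stems whose last vowel is 'o' (huhos → huhuhos, tuzwutos → tutuzwutos, portor → poportor) repeat the first consonant+vowel as a prefix.
The other patterns: stems whose last vowel is 'e' insert -ak- after the first vowel; stems whose last vowel is 'a' or 'u' add -ish.
So mimpos → mimimpos.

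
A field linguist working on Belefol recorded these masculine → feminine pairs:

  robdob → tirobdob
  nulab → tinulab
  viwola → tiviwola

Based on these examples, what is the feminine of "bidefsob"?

Every pair shown (robdob → tirobdob, nulab → tinulab, viwola → tiviwola) follows the same rule: add the prefix ti-.
So bidefsob → tibidefsob.

tibidefsob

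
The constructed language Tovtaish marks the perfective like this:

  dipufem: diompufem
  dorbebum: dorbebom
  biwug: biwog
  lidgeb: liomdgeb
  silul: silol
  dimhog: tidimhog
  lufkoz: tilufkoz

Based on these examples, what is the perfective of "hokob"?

dimhog and biwug both end in -g yet inflect differently (tidimhog, biwog), so the final letter is not what conditions the rule; the last vowel is.
"hokob" has last vowel 'o'. The stems whose last vowel is 'o' (dimhog → tidimhog, lufkoz → tilufkoz) add the prefix ti-.
The other patterns: stems whose last vowel is 'u' change the last vowel to 'o'; stems whose last vowel is 'e' insert -om- after the first vowel.
So hokob → tihokob.

tihokob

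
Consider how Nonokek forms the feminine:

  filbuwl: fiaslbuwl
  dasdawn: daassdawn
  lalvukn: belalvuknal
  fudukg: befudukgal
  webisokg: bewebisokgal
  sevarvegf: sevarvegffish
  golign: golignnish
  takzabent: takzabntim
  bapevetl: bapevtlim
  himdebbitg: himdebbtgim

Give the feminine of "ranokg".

"ranokg" has second-to-last letter 'k'. The stems whose second-to-last letter is 'k' (lalvukn → belalvuknal, fudukg → befudukgal, webisokg → bewebisokgal) add be- … -al around the stem.
So ranokg → beranokgal.

beranokgal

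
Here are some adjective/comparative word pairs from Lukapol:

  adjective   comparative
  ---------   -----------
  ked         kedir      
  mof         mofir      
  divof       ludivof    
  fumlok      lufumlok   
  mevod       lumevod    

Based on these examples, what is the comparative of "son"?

mof and divof both end in -f yet inflect differently (mofir, ludivof), so the final letter is not what conditions the rule; the number of vowels is.
"son" has 1 vowel. The stems with 1 vowel (ked → kedir, mof → mofir) add -ir.
So son → sonir.

sonir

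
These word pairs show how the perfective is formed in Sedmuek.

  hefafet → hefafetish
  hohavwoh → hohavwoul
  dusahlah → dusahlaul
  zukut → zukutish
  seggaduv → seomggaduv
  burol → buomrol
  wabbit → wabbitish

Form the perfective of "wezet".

wezetish

zukut and seggaduv both have last vowel 'u' yet inflect differently (zukutish, seomggaduv), so the last vowel is not what conditions the rule; the final letter is.
"wezet" ends in -t. The stems ending in -t (wabbit → wabbitish, hefafet → hefafetish, zukut → zukutish) add -ish.
So wezet → wezetish.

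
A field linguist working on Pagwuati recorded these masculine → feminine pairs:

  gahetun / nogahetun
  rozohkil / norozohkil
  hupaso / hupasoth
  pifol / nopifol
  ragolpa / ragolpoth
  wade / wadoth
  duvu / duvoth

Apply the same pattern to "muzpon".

nomuzpon

gahetun and duvu both have last vowel 'u' yet inflect differently (nogahetun, duvoth), so the last vowel is not what conditions the rule; whether the stem ends in a vowel or a consonant is.
"muzpon" ends in a consonant. The stems ending in a consonant (rozohkil → norozohkil, pifol → nopifol, gahetun → nogahetun) add the prefix no-.
So muzpon → nomuzpon.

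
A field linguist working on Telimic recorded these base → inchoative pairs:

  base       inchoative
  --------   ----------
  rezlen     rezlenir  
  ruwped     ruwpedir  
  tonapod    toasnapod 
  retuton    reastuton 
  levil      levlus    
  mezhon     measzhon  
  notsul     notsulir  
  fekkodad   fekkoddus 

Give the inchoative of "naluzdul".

naluzdulir

"naluzdul" has last vowel 'u'. The one such stem in the data (notsul → notsulir) adds -ir, so the same rule applies.
The other patterns: stems whose last vowel is 'a' or 'i' delete the last vowel and add -us; stems whose last vowel is 'o' insert -as- after the first vowel.
So naluzdul → naluzdulir.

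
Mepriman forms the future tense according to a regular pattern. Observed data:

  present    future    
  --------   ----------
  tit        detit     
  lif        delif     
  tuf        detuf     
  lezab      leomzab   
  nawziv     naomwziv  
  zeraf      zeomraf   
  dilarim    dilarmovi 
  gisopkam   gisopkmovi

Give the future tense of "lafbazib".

lafbazbovi

lif and zeraf both end in -f yet inflect differently (delif, zeomraf), so the final letter is not what conditions the rule; the number of vowels is.
"lafbazib" has 3 vowels. The stems with 3 vowels (dilarim → dilarmovi, gisopkam → gisopkmovi) delete the last vowel and add -ovi.
The other patterns: stems with 1 vowel add the prefix de-; stems with 2 vowels insert -om- after the first vowel.
So lafbazib → lafbazbovi.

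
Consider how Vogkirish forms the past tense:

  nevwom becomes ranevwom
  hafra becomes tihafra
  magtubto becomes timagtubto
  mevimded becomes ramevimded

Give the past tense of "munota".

timunota

"munota" ends in a vowel. The stems ending in a vowel (hafra → tihafra, magtubto → timagtubto) add the prefix ti-.
So munota → timunota.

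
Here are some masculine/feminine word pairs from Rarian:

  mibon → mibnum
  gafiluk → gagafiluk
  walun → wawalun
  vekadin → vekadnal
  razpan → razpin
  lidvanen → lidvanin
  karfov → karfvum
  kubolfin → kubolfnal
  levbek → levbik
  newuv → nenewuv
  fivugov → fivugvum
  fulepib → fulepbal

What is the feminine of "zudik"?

"zudik" has last vowel 'i'. The stems whose last vowel is 'i' (vekadin → vekadnal, fulepib → fulepbal, kubolfin → kubolfnal) delete the last vowel and add -al.
So zudik → zudkal.

zudkal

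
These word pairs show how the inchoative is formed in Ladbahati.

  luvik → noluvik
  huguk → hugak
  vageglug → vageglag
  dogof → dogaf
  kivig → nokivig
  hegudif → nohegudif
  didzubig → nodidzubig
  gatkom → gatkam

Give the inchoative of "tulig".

notulig

didzubig and vageglug both end in -g yet inflect differently (nodidzubig, vageglag), so the final letter is not what conditions the rule; the last vowel is.
"tulig" has last vowel 'i'. The stems whose last vowel is 'i' (luvik → noluvik, didzubig → nodidzubig, kivig → nokivig) add the prefix no-.
So tulig → notulig.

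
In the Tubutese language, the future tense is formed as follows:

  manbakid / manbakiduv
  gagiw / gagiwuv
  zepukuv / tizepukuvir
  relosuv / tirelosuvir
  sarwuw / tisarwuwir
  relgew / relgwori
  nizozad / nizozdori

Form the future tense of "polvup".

"polvup" has last vowel 'u'. The stems whose last vowel is 'u' (zepukuv → tizepukuvir, relosuv → tirelosuvir, sarwuw → tisarwuwir) add ti- … -ir around the stem.
The other patterns: stems whose last vowel is 'i' add -uv; stems whose last vowel is 'a' or 'e' delete the last vowel and add -ori.
So polvup → tipolvupir.

tipolvupir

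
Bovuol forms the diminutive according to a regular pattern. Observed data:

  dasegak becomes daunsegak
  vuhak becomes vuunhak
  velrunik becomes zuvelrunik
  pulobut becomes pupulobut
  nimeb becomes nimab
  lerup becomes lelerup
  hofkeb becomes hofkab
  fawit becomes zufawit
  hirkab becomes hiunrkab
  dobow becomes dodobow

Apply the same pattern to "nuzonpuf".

"nuzonpuf" has last vowel 'u'. The stems whose last vowel is 'u' (pulobut → pupulobut, lerup → lelerup) repeat the first consonant+vowel as a prefix.
The other patterns: stems whose last vowel is 'a' insert -un- after the first vowel; stems whose last vowel is 'i' add the prefix zu-; stems whose last vowel is 'e' change the last vowel to 'a'.
So nuzonpuf → nunuzonpuf.

nunuzonpuf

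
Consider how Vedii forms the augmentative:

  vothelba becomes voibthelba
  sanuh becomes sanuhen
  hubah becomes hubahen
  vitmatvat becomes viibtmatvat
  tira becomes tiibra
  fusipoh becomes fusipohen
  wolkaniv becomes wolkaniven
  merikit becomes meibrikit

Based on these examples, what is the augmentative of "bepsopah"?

bepsopahen

"bepsopah" ends in -h. The stems ending in -h (sanuh → sanuhen, hubah → hubahen, fusipoh → fusipohen) add -en.
The other pattern: stems ending in -a or -t insert -ib- after the first vowel.
So bepsopah → bepsopahen.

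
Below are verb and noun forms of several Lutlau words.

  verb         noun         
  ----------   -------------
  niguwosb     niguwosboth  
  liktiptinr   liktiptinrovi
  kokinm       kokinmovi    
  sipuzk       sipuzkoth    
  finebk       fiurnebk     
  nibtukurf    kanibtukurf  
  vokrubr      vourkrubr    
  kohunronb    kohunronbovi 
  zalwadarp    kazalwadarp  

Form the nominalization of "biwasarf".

liktiptinr and vokrubr both end in -r yet inflect differently (liktiptinrovi, vourkrubr), so the final letter is not what conditions the rule; the second-to-last letter is.
"biwasarf" has second-to-last letter 'r'. The stems whose second-to-last letter is 'r' (zalwadarp → kazalwadarp, nibtukurf → kanibtukurf) add the prefix ka-.
So biwasarf → kabiwasarf.

kabiwasarf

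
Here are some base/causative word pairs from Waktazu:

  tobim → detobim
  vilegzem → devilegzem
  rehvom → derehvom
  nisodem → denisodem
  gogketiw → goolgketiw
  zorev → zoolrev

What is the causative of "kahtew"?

kaolhtew

"kahtew" ends in -w. The one such stem in the data (gogketiw → goolgketiw) inserts -ol- after the first vowel (as does zorev), so the same rule applies.
So kahtew → kaolhtew.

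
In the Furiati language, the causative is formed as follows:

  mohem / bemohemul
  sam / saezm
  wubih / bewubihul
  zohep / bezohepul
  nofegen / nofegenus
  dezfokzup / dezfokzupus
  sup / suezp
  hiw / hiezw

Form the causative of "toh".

toezh

sam and mohem both end in -m yet inflect differently (saezm, bemohemul), so the final letter is not what conditions the rule; the number of vowels is.
"toh" has 1 vowel. The stems with 1 vowel (hiw → hiezw, sam → saezm, sup → suezp) insert -ez- after the first vowel.
The other patterns: stems with 2 vowels add be- … -ul around the stem; stems with 3 vowels add -us.
So toh → toezh.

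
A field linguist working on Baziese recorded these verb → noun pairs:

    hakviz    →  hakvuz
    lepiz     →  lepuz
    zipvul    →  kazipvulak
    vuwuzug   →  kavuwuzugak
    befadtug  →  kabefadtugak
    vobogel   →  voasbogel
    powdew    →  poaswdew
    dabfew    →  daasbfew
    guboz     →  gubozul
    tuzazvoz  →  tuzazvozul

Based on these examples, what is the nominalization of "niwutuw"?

"niwutuw" has last vowel 'u'. The stems whose last vowel is 'u' (zipvul → kazipvulak, vuwuzug → kavuwuzugak, befadtug → kabefadtugak) add ka- … -ak around the stem.
The other patterns: stems whose last vowel is 'i' change the last vowel to 'u'; stems whose last vowel is 'e' insert -as- after the first vowel; stems whose last vowel is 'o' add -ul.
So niwutuw → kaniwutuwak.

kaniwutuwak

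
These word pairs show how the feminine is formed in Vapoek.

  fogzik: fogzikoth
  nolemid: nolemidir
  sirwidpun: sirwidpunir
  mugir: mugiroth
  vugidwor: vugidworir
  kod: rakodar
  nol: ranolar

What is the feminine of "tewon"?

tewonoth

kod and nolemid both end in -d yet inflect differently (rakodar, nolemidir), so the final letter is not what conditions the rule; the number of vowels is.
"tewon" has 2 vowels. The stems with 2 vowels (mugir → mugiroth, fogzik → fogzikoth) add -oth.
The other patterns: stems with 1 vowel add ra- … -ar around the stem; stems with 3 vowels add -ir.
So tewon → tewonoth.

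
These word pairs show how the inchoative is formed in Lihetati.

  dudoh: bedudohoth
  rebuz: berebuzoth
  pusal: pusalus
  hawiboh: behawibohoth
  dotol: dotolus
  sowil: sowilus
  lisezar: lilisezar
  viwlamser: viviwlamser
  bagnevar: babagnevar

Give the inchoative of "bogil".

bagnevar and pusal both have last vowel 'a' yet inflect differently (babagnevar, pusalus), so the last vowel is not what conditions the rule; the final letter is.
"bogil" ends in -l. The stems ending in -l (sowil → sowilus, dotol → dotolus, pusal → pusalus) add -us.
The other patterns: stems ending in -r repeat the first consonant+vowel as a prefix; stems ending in -h or -z add be- … -oth around the stem.
So bogil → bogilus.

bogilus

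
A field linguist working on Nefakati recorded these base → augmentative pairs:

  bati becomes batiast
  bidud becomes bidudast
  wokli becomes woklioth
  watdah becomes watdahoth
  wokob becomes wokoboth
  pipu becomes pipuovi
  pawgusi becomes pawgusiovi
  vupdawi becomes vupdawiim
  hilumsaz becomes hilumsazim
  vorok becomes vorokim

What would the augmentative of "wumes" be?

wumesoth

bati and wokli both end in -i yet inflect differently (batiast, woklioth), so the final letter is not what conditions the rule; the first letter is.
"wumes" begins with w-. The stems beginning with w- (wokli → woklioth, watdah → watdahoth, wokob → wokoboth) add -oth.
So wumes → wumesoth.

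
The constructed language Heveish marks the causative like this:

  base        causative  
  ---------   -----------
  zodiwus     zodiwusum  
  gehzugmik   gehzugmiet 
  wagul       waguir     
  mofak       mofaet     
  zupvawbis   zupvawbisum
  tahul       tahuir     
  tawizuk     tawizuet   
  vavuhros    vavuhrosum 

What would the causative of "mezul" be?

tawizuk and tahul both have last vowel 'u' yet inflect differently (tawizuet, tahuir), so the last vowel is not what conditions the rule; the final letter is.
"mezul" ends in -l. The stems ending in -l (tahul → tahuir, wagul → waguir) drop the final letter and add -ir.
The other patterns: stems ending in -k drop the final letter and add -et; stems ending in -s add -um.
So mezul → mezuir.

mezuir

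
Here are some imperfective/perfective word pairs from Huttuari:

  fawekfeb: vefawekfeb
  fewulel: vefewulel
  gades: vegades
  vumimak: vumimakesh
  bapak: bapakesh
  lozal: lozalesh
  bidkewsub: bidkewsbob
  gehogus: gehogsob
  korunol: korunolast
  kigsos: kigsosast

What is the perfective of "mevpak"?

fewulel and lozal both end in -l yet inflect differently (vefewulel, lozalesh), so the final letter is not what conditions the rule; the last vowel is.
"mevpak" has last vowel 'a'. The stems whose last vowel is 'a' (vumimak → vumimakesh, bapak → bapakesh, lozal → lozalesh) add -esh.
The other patterns: stems whose last vowel is 'e' add the prefix ve-; stems whose last vowel is 'u' delete the last vowel and add -ob; stems whose last vowel is 'o' add -ast.
So mevpak → mevpakesh.

mevpakesh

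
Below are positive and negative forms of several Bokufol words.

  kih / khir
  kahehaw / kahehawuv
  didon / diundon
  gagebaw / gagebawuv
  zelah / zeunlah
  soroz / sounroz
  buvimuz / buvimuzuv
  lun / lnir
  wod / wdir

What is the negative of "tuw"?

lun and didon both end in -n yet inflect differently (lnir, diundon), so the final letter is not what conditions the rule; the number of vowels is.
"tuw" has 1 vowel. The stems with 1 vowel (kih → khir, wod → wdir, lun → lnir) delete the last vowel and add -ir.
The other patterns: stems with 2 vowels insert -un- after the first vowel; stems with 3 vowels add -uv.
So tuw → twir.

twir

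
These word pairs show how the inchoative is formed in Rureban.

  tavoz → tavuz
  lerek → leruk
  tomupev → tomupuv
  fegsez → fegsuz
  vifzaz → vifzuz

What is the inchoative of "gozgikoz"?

Every pair shown (tavoz → tavuz, lerek → leruk, tomupev → tomupuv, …) follows the same rule: change the last vowel to 'u'.
So gozgikoz → gozgikuz.

gozgikuz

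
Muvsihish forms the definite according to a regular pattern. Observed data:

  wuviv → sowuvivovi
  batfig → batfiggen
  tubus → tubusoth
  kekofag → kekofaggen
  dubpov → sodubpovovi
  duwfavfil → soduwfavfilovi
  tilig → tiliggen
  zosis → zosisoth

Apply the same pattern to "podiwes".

zosis and tilig both have last vowel 'i' yet inflect differently (zosisoth, tiliggen), so the last vowel is not what conditions the rule; the final letter is.
"podiwes" ends in -s. The stems ending in -s (tubus → tubusoth, zosis → zosisoth) add -oth.
So podiwes → podiwesoth.

podiwesoth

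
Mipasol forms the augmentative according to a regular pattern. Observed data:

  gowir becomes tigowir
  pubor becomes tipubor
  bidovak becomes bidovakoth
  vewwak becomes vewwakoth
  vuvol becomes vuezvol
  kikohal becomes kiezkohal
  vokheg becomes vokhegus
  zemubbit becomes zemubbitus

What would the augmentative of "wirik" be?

wirikoth

pubor and vuvol both have last vowel 'o' yet inflect differently (tipubor, vuezvol), so the last vowel is not what conditions the rule; the final letter is.
"wirik" ends in -k. The stems ending in -k (bidovak → bidovakoth, vewwak → vewwakoth) add -oth.
The other patterns: stems ending in -r add the prefix ti-; stems ending in -l insert -ez- after the first vowel; stems ending in -g or -t add -us.
So wirik → wirikoth.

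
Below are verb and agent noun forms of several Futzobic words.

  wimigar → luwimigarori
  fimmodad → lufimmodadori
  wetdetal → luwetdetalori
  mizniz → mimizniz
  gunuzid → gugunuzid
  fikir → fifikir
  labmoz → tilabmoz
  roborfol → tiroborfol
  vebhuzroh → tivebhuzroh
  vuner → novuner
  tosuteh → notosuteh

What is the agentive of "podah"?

lupodahori

"podah" has last vowel 'a'. The stems whose last vowel is 'a' (wimigar → luwimigarori, fimmodad → lufimmodadori, wetdetal → luwetdetalori) add lu- … -ori around the stem.
The other patterns: stems whose last vowel is 'i' repeat the first consonant+vowel as a prefix; stems whose last vowel is 'o' add the prefix ti-; stems whose last vowel is 'e' add the prefix no-.
So podah → lupodahori.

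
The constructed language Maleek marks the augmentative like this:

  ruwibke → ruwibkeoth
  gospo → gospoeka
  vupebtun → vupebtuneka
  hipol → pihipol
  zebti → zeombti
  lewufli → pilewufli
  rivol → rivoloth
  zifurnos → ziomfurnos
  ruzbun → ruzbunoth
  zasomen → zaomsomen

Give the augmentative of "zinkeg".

"zinkeg" begins with z-. The stems beginning with z- (zifurnos → ziomfurnos, zebti → zeombti, zasomen → zaomsomen) insert -om- after the first vowel.
So zinkeg → ziomnkeg.

ziomnkeg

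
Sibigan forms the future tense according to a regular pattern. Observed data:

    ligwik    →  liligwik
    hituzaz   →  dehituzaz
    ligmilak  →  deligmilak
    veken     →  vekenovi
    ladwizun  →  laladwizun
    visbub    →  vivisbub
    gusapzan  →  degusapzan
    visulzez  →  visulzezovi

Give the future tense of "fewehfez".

fewehfezovi

"fewehfez" has last vowel 'e'. The stems whose last vowel is 'e' (visulzez → visulzezovi, veken → vekenovi) add -ovi.
The other patterns: stems whose last vowel is 'a' add the prefix de-; stems whose last vowel is 'i' or 'u' repeat the first consonant+vowel as a prefix.
So fewehfez → fewehfezovi.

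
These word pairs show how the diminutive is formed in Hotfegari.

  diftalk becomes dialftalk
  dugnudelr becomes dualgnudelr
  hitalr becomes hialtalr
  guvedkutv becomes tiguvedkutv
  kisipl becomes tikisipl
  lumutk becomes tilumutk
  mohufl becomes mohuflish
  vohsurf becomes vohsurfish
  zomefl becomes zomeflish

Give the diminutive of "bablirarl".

bablirarlish

diftalk and lumutk both end in -k yet inflect differently (dialftalk, tilumutk), so the final letter is not what conditions the rule; the second-to-last letter is.
"bablirarl" has second-to-last letter 'r'. The one such stem in the data (vohsurf → vohsurfish) adds -ish, so the same rule applies.
So bablirarl → bablirarlish.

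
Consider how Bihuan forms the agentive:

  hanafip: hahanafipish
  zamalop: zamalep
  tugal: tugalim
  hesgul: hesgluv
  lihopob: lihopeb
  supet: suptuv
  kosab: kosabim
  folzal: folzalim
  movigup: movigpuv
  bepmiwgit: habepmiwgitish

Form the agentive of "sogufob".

sogufeb

movigup and zamalop both end in -p yet inflect differently (movigpuv, zamalep), so the final letter is not what conditions the rule; the last vowel is.
"sogufob" has last vowel 'o'. The stems whose last vowel is 'o' (lihopob → lihopeb, zamalop → zamalep) change the last vowel to 'e'.
So sogufob → sogufeb.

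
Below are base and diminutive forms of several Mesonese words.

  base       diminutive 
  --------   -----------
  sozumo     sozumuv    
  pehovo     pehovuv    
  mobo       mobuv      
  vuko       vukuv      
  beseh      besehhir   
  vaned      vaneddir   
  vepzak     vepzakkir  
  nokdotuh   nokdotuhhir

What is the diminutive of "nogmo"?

nogmuv

"nogmo" ends in -o. The stems ending in -o (sozumo → sozumuv, pehovo → pehovuv, mobo → mobuv) drop the final letter and add -uv.
The other pattern: stems ending in -d, -h or -k double the final consonant and add -ir.
So nogmo → nogmuv.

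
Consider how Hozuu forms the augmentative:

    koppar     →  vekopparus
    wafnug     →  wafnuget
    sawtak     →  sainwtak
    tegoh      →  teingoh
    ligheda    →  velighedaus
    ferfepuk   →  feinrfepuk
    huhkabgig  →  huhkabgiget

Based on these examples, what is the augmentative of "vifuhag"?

ferfepuk and wafnug both have last vowel 'u' yet inflect differently (feinrfepuk, wafnuget), so the last vowel is not what conditions the rule; the final letter is.
"vifuhag" ends in -g. The stems ending in -g (wafnug → wafnuget, huhkabgig → huhkabgiget) add -et.
The other patterns: stems ending in -h or -k insert -in- after the first vowel; stems ending in -a or -r add ve- … -us around the stem.
So vifuhag → vifuhaget.

vifuhaget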